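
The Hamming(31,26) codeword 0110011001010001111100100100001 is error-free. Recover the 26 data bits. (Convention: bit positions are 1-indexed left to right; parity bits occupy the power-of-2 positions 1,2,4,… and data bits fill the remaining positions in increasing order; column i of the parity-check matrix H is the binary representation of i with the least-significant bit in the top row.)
Parity bits occupy power-of-2 positions; data bits are at positions {3,5,6,7,9,10,11,12,13,14,15,17,18,19,20,21,22,23,24,25,26,27,28,29,30,31} (1-indexed).
Extract: c[3]=1 c[5]=0 c[6]=1 c[7]=1 c[9]=0 c[10]=1 c[11]=0 c[12]=1 c[13]=0 c[14]=0 c[15]=0 c[17]=1 c[18]=1 c[19]=1 c[20]=1 c[21]=0 c[22]=0 c[23]=1 c[24]=0 c[25]=0 c[26]=1 c[27]=0 c[28]=0 c[29]=0 c[30]=0 c[31]=1
Data = 10110101000111100100100001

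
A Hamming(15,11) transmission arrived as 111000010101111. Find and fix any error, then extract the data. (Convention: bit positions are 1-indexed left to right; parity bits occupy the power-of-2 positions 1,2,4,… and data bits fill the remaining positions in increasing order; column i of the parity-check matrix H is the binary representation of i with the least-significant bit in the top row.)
Syndrome s = H · r^T (mod 2), r = 111000010101111:
  s[0] = (101010101010101)·(111000010101111) mod 2 = 1+0+1+0+0+0+0+0+0+0+0+0+1+0+1 mod 2 = 0
  s[1] = (011001100110011)·(111000010101111) mod 2 = 0+1+1+0+0+0+0+0+0+1+0+0+0+1+1 mod 2 = 1
  s[2] = (000111100001111)·(111000010101111) mod 2 = 0+0+0+0+0+0+0+0+0+0+0+1+1+1+1 mod 2 = 0
  s[3] = (000000011111111)·(111000010101111) mod 2 = 0+0+0+0+0+0+0+1+0+1+0+1+1+1+1 mod 2 = 0
Syndrome = 0100
Column 2 of H equals this syndrome → error at bit 2 (1-indexed).
Flip bit 2: 111000010101111 → 101000010101111
Extract data bits at positions {3,5,6,7,9,10,11,12,13,14,15}: 10000101111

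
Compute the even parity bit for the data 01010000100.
Sum of data bits: 0+1+0+1+0+0+0+0+1+0+0 = 3.
3 mod 2 = 1, so parity bit = 1.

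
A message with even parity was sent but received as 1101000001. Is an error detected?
Sum of received bits: 1+1+0+1+0+0+0+0+0+1 = 4; 4 mod 2 = 0. Result is 0 → no error detected.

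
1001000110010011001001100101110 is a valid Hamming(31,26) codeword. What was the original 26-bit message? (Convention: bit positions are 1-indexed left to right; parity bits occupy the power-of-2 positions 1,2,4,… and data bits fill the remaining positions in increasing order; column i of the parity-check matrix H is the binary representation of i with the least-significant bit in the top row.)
Parity bits occupy power-of-2 positions; data bits are at positions {3,5,6,7,9,10,11,12,13,14,15,17,18,19,20,21,22,23,24,25,26,27,28,29,30,31} (1-indexed).
Extract: c[3]=0 c[5]=0 c[6]=0 c[7]=0 c[9]=1 c[10]=0 c[11]=0 c[12]=1 c[13]=0 c[14]=0 c[15]=1 c[17]=0 c[18]=0 c[19]=1 c[20]=0 c[21]=0 c[22]=1 c[23]=1 c[24]=0 c[25]=0 c[26]=1 c[27]=0 c[28]=1 c[29]=1 c[30]=1 c[31]=0
Data = 00001001001001001100101110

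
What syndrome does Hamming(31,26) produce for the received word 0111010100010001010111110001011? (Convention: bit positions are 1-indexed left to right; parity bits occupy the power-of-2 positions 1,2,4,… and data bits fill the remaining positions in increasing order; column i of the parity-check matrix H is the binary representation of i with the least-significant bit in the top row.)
Syndrome s = H · r^T (mod 2), r = 0111010100010001010111110001011:
  s[0] = (1010101010101010101010101010101)·(0111010100010001010111110001011) mod 2 = 0+0+1+0+0+0+0+0+0+0+0+0+0+0+0+0+0+0+0+0+1+0+1+0+0+0+0+0+0+0+1 mod 2 = 0
  s[1] = (0110011001100110011001100110011)·(0111010100010001010111110001011) mod 2 = 0+1+1+0+0+1+0+0+0+0+0+0+0+0+0+0+0+1+0+0+0+1+1+0+0+0+0+0+0+1+1 mod 2 = 0
  s[2] = (0001111000011110000111100001111)·(0111010100010001010111110001011) mod 2 = 0+0+0+1+0+1+0+0+0+0+0+1+0+0+0+0+0+0+0+1+1+1+1+0+0+0+0+1+0+1+1 mod 2 = 0
  s[3] = (0000000111111110000000011111111)·(0111010100010001010111110001011) mod 2 = 0+0+0+0+0+0+0+1+0+0+0+1+0+0+0+0+0+0+0+0+0+0+0+1+0+0+0+1+0+1+1 mod 2 = 0
  s[4] = (0000000000000001111111111111111)·(0111010100010001010111110001011) mod 2 = 0+0+0+0+0+0+0+0+0+0+0+0+0+0+0+1+0+1+0+1+1+1+1+1+0+0+0+1+0+1+1 mod 2 = 0
Syndrome = 00000
s = 0: no error detected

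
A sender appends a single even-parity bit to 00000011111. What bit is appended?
Sum of data bits: 0+0+0+0+0+0+1+1+1+1+1 = 5.
5 mod 2 = 1, so parity bit = 1.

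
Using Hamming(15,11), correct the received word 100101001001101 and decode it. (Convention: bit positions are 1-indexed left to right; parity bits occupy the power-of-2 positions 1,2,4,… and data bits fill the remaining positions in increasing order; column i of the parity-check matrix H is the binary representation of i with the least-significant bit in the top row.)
Syndrome s = H · r^T (mod 2), r = 100101001001101:
  s[0] = (101010101010101)·(100101001001101) mod 2 = 1+0+0+0+0+0+0+0+1+0+0+0+1+0+1 mod 2 = 0
  s[1] = (011001100110011)·(100101001001101) mod 2 = 0+0+0+0+0+1+0+0+0+0+0+0+0+0+1 mod 2 = 0
  s[2] = (000111100001111)·(100101001001101) mod 2 = 0+0+0+1+0+1+0+0+0+0+0+1+1+0+1 mod 2 = 1
  s[3] = (000000011111111)·(100101001001101) mod 2 = 0+0+0+0+0+0+0+0+1+0+0+1+1+0+1 mod 2 = 0
Syndrome = 0010
Column 4 of H equals this syndrome → error at bit 4 (1-indexed).
Flip bit 4: 100101001001101 → 100001001001101
Extract data bits at positions {3,5,6,7,9,10,11,12,13,14,15}: 00101001101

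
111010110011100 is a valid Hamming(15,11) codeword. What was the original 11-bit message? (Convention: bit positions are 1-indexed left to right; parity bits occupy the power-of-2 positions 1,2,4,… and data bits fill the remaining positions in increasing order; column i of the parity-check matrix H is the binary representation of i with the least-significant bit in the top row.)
Parity bits occupy power-of-2 positions; data bits are at positions {3,5,6,7,9,10,11,12,13,14,15} (1-indexed).
Extract: c[3]=1 c[5]=1 c[6]=0 c[7]=1 c[9]=0 c[10]=0 c[11]=1 c[12]=1 c[13]=1 c[14]=0 c[15]=0
Data = 11010011100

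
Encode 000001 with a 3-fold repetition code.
Repeat each bit 3× and concatenate:
0→000  0→000  0→000  0→000  0→000  1→111
Codeword = 000000000000000111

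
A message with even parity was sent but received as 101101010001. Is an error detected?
Sum of received bits: 1+0+1+1+0+1+0+1+0+0+0+1 = 6; 6 mod 2 = 0. Result is 0 → no error detected.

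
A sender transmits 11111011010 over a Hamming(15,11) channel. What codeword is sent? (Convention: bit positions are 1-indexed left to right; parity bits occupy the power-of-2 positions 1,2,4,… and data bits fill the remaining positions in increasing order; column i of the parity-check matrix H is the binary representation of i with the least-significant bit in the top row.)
Codeword c = d · G (mod 2), d = 11111011010:
  c[0] = d·G[:,0] = (11111011010)·(11011010101) mod 2 = 1+1+0+1+1+0+1+0+0+0+0 mod 2 = 1
  c[1] = d·G[:,1] = (11111011010)·(10110110011) mod 2 = 1+0+1+1+0+0+1+0+0+1+0 mod 2 = 1
  c[2] = d·G[:,2] = (11111011010)·(10000000000) mod 2 = 1+0+0+0+0+0+0+0+0+0+0 mod 2 = 1
  c[3] = d·G[:,3] = (11111011010)·(01110001111) mod 2 = 0+1+1+1+0+0+0+1+0+1+0 mod 2 = 1
  c[4] = d·G[:,4] = (11111011010)·(01000000000) mod 2 = 0+1+0+0+0+0+0+0+0+0+0 mod 2 = 1
  c[5] = d·G[:,5] = (11111011010)·(00100000000) mod 2 = 0+0+1+0+0+0+0+0+0+0+0 mod 2 = 1
  c[6] = d·G[:,6] = (11111011010)·(00010000000) mod 2 = 0+0+0+1+0+0+0+0+0+0+0 mod 2 = 1
  c[7] = d·G[:,7] = (11111011010)·(00001111111) mod 2 = 0+0+0+0+1+0+1+1+0+1+0 mod 2 = 0
  c[8] = d·G[:,8] = (11111011010)·(00001000000) mod 2 = 0+0+0+0+1+0+0+0+0+0+0 mod 2 = 1
  c[9] = d·G[:,9] = (11111011010)·(00000100000) mod 2 = 0+0+0+0+0+0+0+0+0+0+0 mod 2 = 0
  c[10] = d·G[:,10] = (11111011010)·(00000010000) mod 2 = 0+0+0+0+0+0+1+0+0+0+0 mod 2 = 1
  c[11] = d·G[:,11] = (11111011010)·(00000001000) mod 2 = 0+0+0+0+0+0+0+1+0+0+0 mod 2 = 1
  c[12] = d·G[:,12] = (11111011010)·(00000000100) mod 2 = 0+0+0+0+0+0+0+0+0+0+0 mod 2 = 0
  c[13] = d·G[:,13] = (11111011010)·(00000000010) mod 2 = 0+0+0+0+0+0+0+0+0+1+0 mod 2 = 1
  c[14] = d·G[:,14] = (11111011010)·(00000000001) mod 2 = 0+0+0+0+0+0+0+0+0+0+0 mod 2 = 0
Codeword = 111111101011010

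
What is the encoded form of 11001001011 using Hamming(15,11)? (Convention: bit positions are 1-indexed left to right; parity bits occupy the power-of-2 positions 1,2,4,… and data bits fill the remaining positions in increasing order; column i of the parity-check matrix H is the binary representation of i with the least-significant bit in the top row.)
Codeword c = d · G (mod 2), d = 11001001011:
  c[0] = d·G[:,0] = (11001001011)·(11011010101) mod 2 = 1+1+0+0+1+0+0+0+0+0+1 mod 2 = 0
  c[1] = d·G[:,1] = (11001001011)·(10110110011) mod 2 = 1+0+0+0+0+0+0+0+0+1+1 mod 2 = 1
  c[2] = d·G[:,2] = (11001001011)·(10000000000) mod 2 = 1+0+0+0+0+0+0+0+0+0+0 mod 2 = 1
  c[3] = d·G[:,3] = (11001001011)·(01110001111) mod 2 = 0+1+0+0+0+0+0+1+0+1+1 mod 2 = 0
  c[4] = d·G[:,4] = (11001001011)·(01000000000) mod 2 = 0+1+0+0+0+0+0+0+0+0+0 mod 2 = 1
  c[5] = d·G[:,5] = (11001001011)·(00100000000) mod 2 = 0+0+0+0+0+0+0+0+0+0+0 mod 2 = 0
  c[6] = d·G[:,6] = (11001001011)·(00010000000) mod 2 = 0+0+0+0+0+0+0+0+0+0+0 mod 2 = 0
  c[7] = d·G[:,7] = (11001001011)·(00001111111) mod 2 = 0+0+0+0+1+0+0+1+0+1+1 mod 2 = 0
  c[8] = d·G[:,8] = (11001001011)·(00001000000) mod 2 = 0+0+0+0+1+0+0+0+0+0+0 mod 2 = 1
  c[9] = d·G[:,9] = (11001001011)·(00000100000) mod 2 = 0+0+0+0+0+0+0+0+0+0+0 mod 2 = 0
  c[10] = d·G[:,10] = (11001001011)·(00000010000) mod 2 = 0+0+0+0+0+0+0+0+0+0+0 mod 2 = 0
  c[11] = d·G[:,11] = (11001001011)·(00000001000) mod 2 = 0+0+0+0+0+0+0+1+0+0+0 mod 2 = 1
  c[12] = d·G[:,12] = (11001001011)·(00000000100) mod 2 = 0+0+0+0+0+0+0+0+0+0+0 mod 2 = 0
  c[13] = d·G[:,13] = (11001001011)·(00000000010) mod 2 = 0+0+0+0+0+0+0+0+0+1+0 mod 2 = 1
  c[14] = d·G[:,14] = (11001001011)·(00000000001) mod 2 = 0+0+0+0+0+0+0+0+0+0+1 mod 2 = 1
Codeword = 011010001001011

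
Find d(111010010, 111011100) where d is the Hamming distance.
XOR = 000001110, count of 1s = 3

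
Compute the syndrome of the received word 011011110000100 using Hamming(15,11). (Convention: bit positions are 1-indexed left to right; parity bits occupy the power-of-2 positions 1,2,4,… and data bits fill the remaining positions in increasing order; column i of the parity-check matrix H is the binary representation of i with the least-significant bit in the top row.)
Syndrome s = H · r^T (mod 2), r = 011011110000100:
  s[0] = (101010101010101)·(011011110000100) mod 2 = 0+0+1+0+1+0+1+0+0+0+0+0+1+0+0 mod 2 = 0
  s[1] = (011001100110011)·(011011110000100) mod 2 = 0+1+1+0+0+1+1+0+0+0+0+0+0+0+0 mod 2 = 0
  s[2] = (000111100001111)·(011011110000100) mod 2 = 0+0+0+0+1+1+1+0+0+0+0+0+1+0+0 mod 2 = 0
  s[3] = (000000011111111)·(011011110000100) mod 2 = 0+0+0+0+0+0+0+1+0+0+0+0+1+0+0 mod 2 = 0
Syndrome = 0000
s = 0: no error detected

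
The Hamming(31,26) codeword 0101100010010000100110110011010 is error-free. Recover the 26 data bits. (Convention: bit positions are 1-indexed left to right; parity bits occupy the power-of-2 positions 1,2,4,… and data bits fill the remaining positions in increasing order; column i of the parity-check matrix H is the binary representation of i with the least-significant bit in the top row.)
Parity bits occupy power-of-2 positions; data bits are at positions {3,5,6,7,9,10,11,12,13,14,15,17,18,19,20,21,22,23,24,25,26,27,28,29,30,31} (1-indexed).
Extract: c[3]=0 c[5]=1 c[6]=0 c[7]=0 c[9]=1 c[10]=0 c[11]=0 c[12]=1 c[13]=0 c[14]=0 c[15]=0 c[17]=1 c[18]=0 c[19]=0 c[20]=1 c[21]=1 c[22]=0 c[23]=1 c[24]=1 c[25]=0 c[26]=0 c[27]=1 c[28]=1 c[29]=0 c[30]=1 c[31]=0
Data = 01001001000100110110011010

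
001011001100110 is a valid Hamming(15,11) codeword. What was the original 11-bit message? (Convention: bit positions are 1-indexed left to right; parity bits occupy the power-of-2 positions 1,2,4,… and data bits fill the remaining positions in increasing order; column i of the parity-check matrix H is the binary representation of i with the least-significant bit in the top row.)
Parity bits occupy power-of-2 positions; data bits are at positions {3,5,6,7,9,10,11,12,13,14,15} (1-indexed).
Extract: c[3]=1 c[5]=1 c[6]=1 c[7]=0 c[9]=1 c[10]=1 c[11]=0 c[12]=0 c[13]=1 c[14]=1 c[15]=0
Data = 11101100110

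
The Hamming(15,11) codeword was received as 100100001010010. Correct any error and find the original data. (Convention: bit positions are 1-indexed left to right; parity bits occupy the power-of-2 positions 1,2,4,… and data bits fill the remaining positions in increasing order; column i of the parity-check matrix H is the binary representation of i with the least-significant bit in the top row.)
Syndrome s = H · r^T (mod 2), r = 100100001010010:
  s[0] = (101010101010101)·(100100001010010) mod 2 = 1+0+0+0+0+0+0+0+1+0+1+0+0+0+0 mod 2 = 1
  s[1] = (011001100110011)·(100100001010010) mod 2 = 0+0+0+0+0+0+0+0+0+0+1+0+0+1+0 mod 2 = 0
  s[2] = (000111100001111)·(100100001010010) mod 2 = 0+0+0+1+0+0+0+0+0+0+0+0+0+1+0 mod 2 = 0
  s[3] = (000000011111111)·(100100001010010) mod 2 = 0+0+0+0+0+0+0+0+1+0+1+0+0+1+0 mod 2 = 1
Syndrome = 1001
Column 9 of H equals this syndrome → error at bit 9 (1-indexed).
Flip bit 9: 100100001010010 → 100100000010010
Extract data bits at positions {3,5,6,7,9,10,11,12,13,14,15}: 00000010010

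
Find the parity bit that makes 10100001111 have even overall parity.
Sum of data bits: 1+0+1+0+0+0+0+1+1+1+1 = 6.
6 mod 2 = 0, so parity bit = 0.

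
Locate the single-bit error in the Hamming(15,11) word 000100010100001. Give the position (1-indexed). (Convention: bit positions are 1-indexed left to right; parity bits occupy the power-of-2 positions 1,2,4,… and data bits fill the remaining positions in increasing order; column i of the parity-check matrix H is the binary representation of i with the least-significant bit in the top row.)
Syndrome s = H · r^T (mod 2), r = 000100010100001:
  s[0] = (101010101010101)·(000100010100001) mod 2 = 0+0+0+0+0+0+0+0+0+0+0+0+0+0+1 mod 2 = 1
  s[1] = (011001100110011)·(000100010100001) mod 2 = 0+0+0+0+0+0+0+0+0+1+0+0+0+0+1 mod 2 = 0
  s[2] = (000111100001111)·(000100010100001) mod 2 = 0+0+0+1+0+0+0+0+0+0+0+0+0+0+1 mod 2 = 0
  s[3] = (000000011111111)·(000100010100001) mod 2 = 0+0+0+0+0+0+0+1+0+1+0+0+0+0+1 mod 2 = 1
Syndrome = 1001
Column i of H is the binary representation of i, so the syndrome is the binary index of the flipped bit.
Read s = 1001 with s[0] as LSB: 1·2^0 + 0·2^1 + 0·2^2 + 1·2^3 = 9.
Error is at bit position 9.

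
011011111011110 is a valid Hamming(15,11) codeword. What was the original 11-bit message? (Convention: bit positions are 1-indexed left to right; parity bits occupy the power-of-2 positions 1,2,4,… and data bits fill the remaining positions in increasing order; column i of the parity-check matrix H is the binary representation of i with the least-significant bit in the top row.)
Parity bits occupy power-of-2 positions; data bits are at positions {3,5,6,7,9,10,11,12,13,14,15} (1-indexed).
Extract: c[3]=1 c[5]=1 c[6]=1 c[7]=1 c[9]=1 c[10]=0 c[11]=1 c[12]=1 c[13]=1 c[14]=1 c[15]=0
Data = 11111011110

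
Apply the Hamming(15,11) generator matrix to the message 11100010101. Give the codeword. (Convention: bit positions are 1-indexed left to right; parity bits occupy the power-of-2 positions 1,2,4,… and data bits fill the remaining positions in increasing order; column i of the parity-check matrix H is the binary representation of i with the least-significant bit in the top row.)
Codeword c = d · G (mod 2), d = 11100010101:
  c[0] = d·G[:,0] = (11100010101)·(11011010101) mod 2 = 1+1+0+0+0+0+1+0+1+0+1 mod 2 = 1
  c[1] = d·G[:,1] = (11100010101)·(10110110011) mod 2 = 1+0+1+0+0+0+1+0+0+0+1 mod 2 = 0
  c[2] = d·G[:,2] = (11100010101)·(10000000000) mod 2 = 1+0+0+0+0+0+0+0+0+0+0 mod 2 = 1
  c[3] = d·G[:,3] = (11100010101)·(01110001111) mod 2 = 0+1+1+0+0+0+0+0+1+0+1 mod 2 = 0
  c[4] = d·G[:,4] = (11100010101)·(01000000000) mod 2 = 0+1+0+0+0+0+0+0+0+0+0 mod 2 = 1
  c[5] = d·G[:,5] = (11100010101)·(00100000000) mod 2 = 0+0+1+0+0+0+0+0+0+0+0 mod 2 = 1
  c[6] = d·G[:,6] = (11100010101)·(00010000000) mod 2 = 0+0+0+0+0+0+0+0+0+0+0 mod 2 = 0
  c[7] = d·G[:,7] = (11100010101)·(00001111111) mod 2 = 0+0+0+0+0+0+1+0+1+0+1 mod 2 = 1
  c[8] = d·G[:,8] = (11100010101)·(00001000000) mod 2 = 0+0+0+0+0+0+0+0+0+0+0 mod 2 = 0
  c[9] = d·G[:,9] = (11100010101)·(00000100000) mod 2 = 0+0+0+0+0+0+0+0+0+0+0 mod 2 = 0
  c[10] = d·G[:,10] = (11100010101)·(00000010000) mod 2 = 0+0+0+0+0+0+1+0+0+0+0 mod 2 = 1
  c[11] = d·G[:,11] = (11100010101)·(00000001000) mod 2 = 0+0+0+0+0+0+0+0+0+0+0 mod 2 = 0
  c[12] = d·G[:,12] = (11100010101)·(00000000100) mod 2 = 0+0+0+0+0+0+0+0+1+0+0 mod 2 = 1
  c[13] = d·G[:,13] = (11100010101)·(00000000010) mod 2 = 0+0+0+0+0+0+0+0+0+0+0 mod 2 = 0
  c[14] = d·G[:,14] = (11100010101)·(00000000001) mod 2 = 0+0+0+0+0+0+0+0+0+0+1 mod 2 = 1
Codeword = 101011010010101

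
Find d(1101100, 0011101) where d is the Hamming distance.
XOR = 1110001, count of 1s = 4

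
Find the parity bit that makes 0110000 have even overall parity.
Sum of data bits: 0+1+1+0+0+0+0 = 2.
2 mod 2 = 0, so parity bit = 0.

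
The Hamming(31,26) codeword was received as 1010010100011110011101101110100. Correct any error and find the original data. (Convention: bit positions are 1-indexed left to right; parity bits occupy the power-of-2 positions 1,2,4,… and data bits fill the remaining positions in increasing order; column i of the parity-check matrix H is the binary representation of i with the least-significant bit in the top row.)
Syndrome s = H · r^T (mod 2), r = 1010010100011110011101101110100:
  s[0] = (1010101010101010101010101010101)·(1010010100011110011101101110100) mod 2 = 1+0+1+0+0+0+0+0+0+0+0+0+1+0+1+0+0+0+1+0+0+0+1+0+1+0+1+0+1+0+0 mod 2 = 1
  s[1] = (0110011001100110011001100110011)·(1010010100011110011101101110100) mod 2 = 0+0+1+0+0+1+0+0+0+0+0+0+0+1+1+0+0+1+1+0+0+1+1+0+0+1+1+0+0+0+0 mod 2 = 0
  s[2] = (0001111000011110000111100001111)·(1010010100011110011101101110100) mod 2 = 0+0+0+0+0+1+0+0+0+0+0+1+1+1+1+0+0+0+0+1+0+1+1+0+0+0+0+0+1+0+0 mod 2 = 1
  s[3] = (0000000111111110000000011111111)·(1010010100011110011101101110100) mod 2 = 0+0+0+0+0+0+0+1+0+0+0+1+1+1+1+0+0+0+0+0+0+0+0+0+1+1+1+0+1+0+0 mod 2 = 1
  s[4] = (0000000000000001111111111111111)·(1010010100011110011101101110100) mod 2 = 0+0+0+0+0+0+0+0+0+0+0+0+0+0+0+0+0+1+1+1+0+1+1+0+1+1+1+0+1+0+0 mod 2 = 1
Syndrome = 10111
Column 29 of H equals this syndrome → error at bit 29 (1-indexed).
Flip bit 29: 1010010100011110011101101110100 → 1010010100011110011101101110000
Extract data bits at positions {3,5,6,7,9,10,11,12,13,14,15,17,18,19,20,21,22,23,24,25,26,27,28,29,30,31}: 10100001111011101101110000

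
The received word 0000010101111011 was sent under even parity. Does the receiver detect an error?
Sum of received bits: 0+0+0+0+0+1+0+1+0+1+1+1+1+0+1+1 = 8; 8 mod 2 = 0. Result is 0 → no error detected.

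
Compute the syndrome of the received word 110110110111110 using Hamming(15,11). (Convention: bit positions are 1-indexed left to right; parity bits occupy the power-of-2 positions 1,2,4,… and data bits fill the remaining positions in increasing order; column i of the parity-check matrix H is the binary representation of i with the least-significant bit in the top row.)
Syndrome s = H · r^T (mod 2), r = 110110110111110:
  s[0] = (101010101010101)·(110110110111110) mod 2 = 1+0+0+0+1+0+1+0+0+0+1+0+1+0+0 mod 2 = 1
  s[1] = (011001100110011)·(110110110111110) mod 2 = 0+1+0+0+0+0+1+0+0+1+1+0+0+1+0 mod 2 = 1
  s[2] = (000111100001111)·(110110110111110) mod 2 = 0+0+0+1+1+0+1+0+0+0+0+1+1+1+0 mod 2 = 0
  s[3] = (000000011111111)·(110110110111110) mod 2 = 0+0+0+0+0+0+0+1+0+1+1+1+1+1+0 mod 2 = 0
Syndrome = 1100
Non-zero syndrome: error at position 3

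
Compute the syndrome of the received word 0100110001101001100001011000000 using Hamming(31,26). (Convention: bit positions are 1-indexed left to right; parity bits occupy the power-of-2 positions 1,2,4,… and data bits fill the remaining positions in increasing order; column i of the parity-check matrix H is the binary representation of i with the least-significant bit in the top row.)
Syndrome s = H · r^T (mod 2), r = 0100110001101001100001011000000:
  s[0] = (1010101010101010101010101010101)·(0100110001101001100001011000000) mod 2 = 0+0+0+0+1+0+0+0+0+0+1+0+1+0+0+0+1+0+0+0+0+0+0+0+1+0+0+0+0+0+0 mod 2 = 1
  s[1] = (0110011001100110011001100110011)·(0100110001101001100001011000000) mod 2 = 0+1+0+0+0+1+0+0+0+1+1+0+0+0+0+0+0+0+0+0+0+1+0+0+0+0+0+0+0+0+0 mod 2 = 1
  s[2] = (0001111000011110000111100001111)·(0100110001101001100001011000000) mod 2 = 0+0+0+0+1+1+0+0+0+0+0+0+1+0+0+0+0+0+0+0+0+1+0+0+0+0+0+0+0+0+0 mod 2 = 0
  s[3] = (0000000111111110000000011111111)·(0100110001101001100001011000000) mod 2 = 0+0+0+0+0+0+0+0+0+1+1+0+1+0+0+0+0+0+0+0+0+0+0+1+1+0+0+0+0+0+0 mod 2 = 1
  s[4] = (0000000000000001111111111111111)·(0100110001101001100001011000000) mod 2 = 0+0+0+0+0+0+0+0+0+0+0+0+0+0+0+1+1+0+0+0+0+1+0+1+1+0+0+0+0+0+0 mod 2 = 1
Syndrome = 11011
Non-zero syndrome: error at position 27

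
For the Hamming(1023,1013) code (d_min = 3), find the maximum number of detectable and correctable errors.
Detection only: up to d_min − 1 = 2 errors.
Correction: up to ⌊(d_min − 1)/2⌋ = ⌊2/2⌋ = 1 errors.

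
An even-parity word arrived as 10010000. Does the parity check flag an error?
Sum of received bits: 1+0+0+1+0+0+0+0 = 2; 2 mod 2 = 0. Result is 0 → no error detected.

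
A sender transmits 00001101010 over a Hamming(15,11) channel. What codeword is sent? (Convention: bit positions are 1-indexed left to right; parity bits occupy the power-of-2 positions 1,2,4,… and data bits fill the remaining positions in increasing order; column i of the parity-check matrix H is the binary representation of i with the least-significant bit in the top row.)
Codeword c = d · G (mod 2), d = 00001101010:
  c[0] = d·G[:,0] = (00001101010)·(11011010101) mod 2 = 0+0+0+0+1+0+0+0+0+0+0 mod 2 = 1
  c[1] = d·G[:,1] = (00001101010)·(10110110011) mod 2 = 0+0+0+0+0+1+0+0+0+1+0 mod 2 = 0
  c[2] = d·G[:,2] = (00001101010)·(10000000000) mod 2 = 0+0+0+0+0+0+0+0+0+0+0 mod 2 = 0
  c[3] = d·G[:,3] = (00001101010)·(01110001111) mod 2 = 0+0+0+0+0+0+0+1+0+1+0 mod 2 = 0
  c[4] = d·G[:,4] = (00001101010)·(01000000000) mod 2 = 0+0+0+0+0+0+0+0+0+0+0 mod 2 = 0
  c[5] = d·G[:,5] = (00001101010)·(00100000000) mod 2 = 0+0+0+0+0+0+0+0+0+0+0 mod 2 = 0
  c[6] = d·G[:,6] = (00001101010)·(00010000000) mod 2 = 0+0+0+0+0+0+0+0+0+0+0 mod 2 = 0
  c[7] = d·G[:,7] = (00001101010)·(00001111111) mod 2 = 0+0+0+0+1+1+0+1+0+1+0 mod 2 = 0
  c[8] = d·G[:,8] = (00001101010)·(00001000000) mod 2 = 0+0+0+0+1+0+0+0+0+0+0 mod 2 = 1
  c[9] = d·G[:,9] = (00001101010)·(00000100000) mod 2 = 0+0+0+0+0+1+0+0+0+0+0 mod 2 = 1
  c[10] = d·G[:,10] = (00001101010)·(00000010000) mod 2 = 0+0+0+0+0+0+0+0+0+0+0 mod 2 = 0
  c[11] = d·G[:,11] = (00001101010)·(00000001000) mod 2 = 0+0+0+0+0+0+0+1+0+0+0 mod 2 = 1
  c[12] = d·G[:,12] = (00001101010)·(00000000100) mod 2 = 0+0+0+0+0+0+0+0+0+0+0 mod 2 = 0
  c[13] = d·G[:,13] = (00001101010)·(00000000010) mod 2 = 0+0+0+0+0+0+0+0+0+1+0 mod 2 = 1
  c[14] = d·G[:,14] = (00001101010)·(00000000001) mod 2 = 0+0+0+0+0+0+0+0+0+0+0 mod 2 = 0
Codeword = 100000001101010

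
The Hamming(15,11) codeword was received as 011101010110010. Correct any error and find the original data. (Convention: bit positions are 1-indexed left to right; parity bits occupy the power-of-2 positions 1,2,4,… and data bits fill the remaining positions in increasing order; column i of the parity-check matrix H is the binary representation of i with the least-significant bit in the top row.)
Syndrome s = H · r^T (mod 2), r = 011101010110010:
  s[0] = (101010101010101)·(011101010110010) mod 2 = 0+0+1+0+0+0+0+0+0+0+1+0+0+0+0 mod 2 = 0
  s[1] = (011001100110011)·(011101010110010) mod 2 = 0+1+1+0+0+1+0+0+0+1+1+0+0+1+0 mod 2 = 0
  s[2] = (000111100001111)·(011101010110010) mod 2 = 0+0+0+1+0+1+0+0+0+0+0+0+0+1+0 mod 2 = 1
  s[3] = (000000011111111)·(011101010110010) mod 2 = 0+0+0+0+0+0+0+1+0+1+1+0+0+1+0 mod 2 = 0
Syndrome = 0010
Column 4 of H equals this syndrome → error at bit 4 (1-indexed).
Flip bit 4: 011101010110010 → 011001010110010
Extract data bits at positions {3,5,6,7,9,10,11,12,13,14,15}: 10100110010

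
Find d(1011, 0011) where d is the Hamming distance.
XOR = 1000, count of 1s = 1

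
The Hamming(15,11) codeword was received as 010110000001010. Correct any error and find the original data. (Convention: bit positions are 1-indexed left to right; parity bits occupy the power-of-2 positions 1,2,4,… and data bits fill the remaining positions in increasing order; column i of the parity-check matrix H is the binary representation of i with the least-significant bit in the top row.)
Syndrome s = H · r^T (mod 2), r = 010110000001010:
  s[0] = (101010101010101)·(010110000001010) mod 2 = 0+0+0+0+1+0+0+0+0+0+0+0+0+0+0 mod 2 = 1
  s[1] = (011001100110011)·(010110000001010) mod 2 = 0+1+0+0+0+0+0+0+0+0+0+0+0+1+0 mod 2 = 0
  s[2] = (000111100001111)·(010110000001010) mod 2 = 0+0+0+1+1+0+0+0+0+0+0+1+0+1+0 mod 2 = 0
  s[3] = (000000011111111)·(010110000001010) mod 2 = 0+0+0+0+0+0+0+0+0+0+0+1+0+1+0 mod 2 = 0
Syndrome = 1000
Column 1 of H equals this syndrome → error at bit 1 (1-indexed).
Flip bit 1: 010110000001010 → 110110000001010
Extract data bits at positions {3,5,6,7,9,10,11,12,13,14,15}: 01000001010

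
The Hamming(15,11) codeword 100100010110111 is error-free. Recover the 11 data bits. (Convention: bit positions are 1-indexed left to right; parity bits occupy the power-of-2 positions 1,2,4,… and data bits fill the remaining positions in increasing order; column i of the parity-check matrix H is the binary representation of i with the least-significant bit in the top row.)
Parity bits occupy power-of-2 positions; data bits are at positions {3,5,6,7,9,10,11,12,13,14,15} (1-indexed).
Extract: c[3]=0 c[5]=0 c[6]=0 c[7]=0 c[9]=0 c[10]=1 c[11]=1 c[12]=0 c[13]=1 c[14]=1 c[15]=1
Data = 00000110111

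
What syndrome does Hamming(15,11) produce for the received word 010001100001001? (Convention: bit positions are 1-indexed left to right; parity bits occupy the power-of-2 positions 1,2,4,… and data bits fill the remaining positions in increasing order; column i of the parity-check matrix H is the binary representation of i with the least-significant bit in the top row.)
Syndrome s = H · r^T (mod 2), r = 010001100001001:
  s[0] = (101010101010101)·(010001100001001) mod 2 = 0+0+0+0+0+0+1+0+0+0+0+0+0+0+1 mod 2 = 0
  s[1] = (011001100110011)·(010001100001001) mod 2 = 0+1+0+0+0+1+1+0+0+0+0+0+0+0+1 mod 2 = 0
  s[2] = (000111100001111)·(010001100001001) mod 2 = 0+0+0+0+0+1+1+0+0+0+0+1+0+0+1 mod 2 = 0
  s[3] = (000000011111111)·(010001100001001) mod 2 = 0+0+0+0+0+0+0+0+0+0+0+1+0+0+1 mod 2 = 0
Syndrome = 0000
s = 0: no error detected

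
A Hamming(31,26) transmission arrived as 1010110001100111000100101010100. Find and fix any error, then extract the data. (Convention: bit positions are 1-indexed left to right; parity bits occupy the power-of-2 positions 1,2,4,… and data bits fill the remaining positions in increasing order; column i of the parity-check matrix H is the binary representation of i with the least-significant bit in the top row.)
Syndrome s = H · r^T (mod 2), r = 1010110001100111000100101010100:
  s[0] = (1010101010101010101010101010101)·(1010110001100111000100101010100) mod 2 = 1+0+1+0+1+0+0+0+0+0+1+0+0+0+1+0+0+0+0+0+0+0+1+0+1+0+1+0+1+0+0 mod 2 = 1
  s[1] = (0110011001100110011001100110011)·(1010110001100111000100101010100) mod 2 = 0+0+1+0+0+1+0+0+0+1+1+0+0+1+1+0+0+0+0+0+0+0+1+0+0+0+1+0+0+0+0 mod 2 = 0
  s[2] = (0001111000011110000111100001111)·(1010110001100111000100101010100) mod 2 = 0+0+0+0+1+1+0+0+0+0+0+0+0+1+1+0+0+0+0+1+0+0+1+0+0+0+0+0+1+0+0 mod 2 = 1
  s[3] = (0000000111111110000000011111111)·(1010110001100111000100101010100) mod 2 = 0+0+0+0+0+0+0+0+0+1+1+0+0+1+1+0+0+0+0+0+0+0+0+0+1+0+1+0+1+0+0 mod 2 = 1
  s[4] = (0000000000000001111111111111111)·(1010110001100111000100101010100) mod 2 = 0+0+0+0+0+0+0+0+0+0+0+0+0+0+0+1+0+0+0+1+0+0+1+0+1+0+1+0+1+0+0 mod 2 = 0
Syndrome = 10110
Column 13 of H equals this syndrome → error at bit 13 (1-indexed).
Flip bit 13: 1010110001100111000100101010100 → 1010110001101111000100101010100
Extract data bits at positions {3,5,6,7,9,10,11,12,13,14,15,17,18,19,20,21,22,23,24,25,26,27,28,29,30,31}: 11100110111000100101010100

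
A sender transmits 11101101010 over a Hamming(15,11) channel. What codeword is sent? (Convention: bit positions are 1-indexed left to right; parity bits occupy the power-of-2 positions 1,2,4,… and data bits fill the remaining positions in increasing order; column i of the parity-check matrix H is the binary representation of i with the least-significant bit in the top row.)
Codeword c = d · G (mod 2), d = 11101101010:
  c[0] = d·G[:,0] = (11101101010)·(11011010101) mod 2 = 1+1+0+0+1+0+0+0+0+0+0 mod 2 = 1
  c[1] = d·G[:,1] = (11101101010)·(10110110011) mod 2 = 1+0+1+0+0+1+0+0+0+1+0 mod 2 = 0
  c[2] = d·G[:,2] = (11101101010)·(10000000000) mod 2 = 1+0+0+0+0+0+0+0+0+0+0 mod 2 = 1
  c[3] = d·G[:,3] = (11101101010)·(01110001111) mod 2 = 0+1+1+0+0+0+0+1+0+1+0 mod 2 = 0
  c[4] = d·G[:,4] = (11101101010)·(01000000000) mod 2 = 0+1+0+0+0+0+0+0+0+0+0 mod 2 = 1
  c[5] = d·G[:,5] = (11101101010)·(00100000000) mod 2 = 0+0+1+0+0+0+0+0+0+0+0 mod 2 = 1
  c[6] = d·G[:,6] = (11101101010)·(00010000000) mod 2 = 0+0+0+0+0+0+0+0+0+0+0 mod 2 = 0
  c[7] = d·G[:,7] = (11101101010)·(00001111111) mod 2 = 0+0+0+0+1+1+0+1+0+1+0 mod 2 = 0
  c[8] = d·G[:,8] = (11101101010)·(00001000000) mod 2 = 0+0+0+0+1+0+0+0+0+0+0 mod 2 = 1
  c[9] = d·G[:,9] = (11101101010)·(00000100000) mod 2 = 0+0+0+0+0+1+0+0+0+0+0 mod 2 = 1
  c[10] = d·G[:,10] = (11101101010)·(00000010000) mod 2 = 0+0+0+0+0+0+0+0+0+0+0 mod 2 = 0
  c[11] = d·G[:,11] = (11101101010)·(00000001000) mod 2 = 0+0+0+0+0+0+0+1+0+0+0 mod 2 = 1
  c[12] = d·G[:,12] = (11101101010)·(00000000100) mod 2 = 0+0+0+0+0+0+0+0+0+0+0 mod 2 = 0
  c[13] = d·G[:,13] = (11101101010)·(00000000010) mod 2 = 0+0+0+0+0+0+0+0+0+1+0 mod 2 = 1
  c[14] = d·G[:,14] = (11101101010)·(00000000001) mod 2 = 0+0+0+0+0+0+0+0+0+0+0 mod 2 = 0
Codeword = 101011001101010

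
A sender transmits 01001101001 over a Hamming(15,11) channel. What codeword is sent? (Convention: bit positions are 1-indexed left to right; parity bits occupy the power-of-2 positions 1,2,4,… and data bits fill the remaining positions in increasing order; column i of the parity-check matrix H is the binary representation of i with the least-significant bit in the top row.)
Codeword c = d · G (mod 2), d = 01001101001:
  c[0] = d·G[:,0] = (01001101001)·(11011010101) mod 2 = 0+1+0+0+1+0+0+0+0+0+1 mod 2 = 1
  c[1] = d·G[:,1] = (01001101001)·(10110110011) mod 2 = 0+0+0+0+0+1+0+0+0+0+1 mod 2 = 0
  c[2] = d·G[:,2] = (01001101001)·(10000000000) mod 2 = 0+0+0+0+0+0+0+0+0+0+0 mod 2 = 0
  c[3] = d·G[:,3] = (01001101001)·(01110001111) mod 2 = 0+1+0+0+0+0+0+1+0+0+1 mod 2 = 1
  c[4] = d·G[:,4] = (01001101001)·(01000000000) mod 2 = 0+1+0+0+0+0+0+0+0+0+0 mod 2 = 1
  c[5] = d·G[:,5] = (01001101001)·(00100000000) mod 2 = 0+0+0+0+0+0+0+0+0+0+0 mod 2 = 0
  c[6] = d·G[:,6] = (01001101001)·(00010000000) mod 2 = 0+0+0+0+0+0+0+0+0+0+0 mod 2 = 0
  c[7] = d·G[:,7] = (01001101001)·(00001111111) mod 2 = 0+0+0+0+1+1+0+1+0+0+1 mod 2 = 0
  c[8] = d·G[:,8] = (01001101001)·(00001000000) mod 2 = 0+0+0+0+1+0+0+0+0+0+0 mod 2 = 1
  c[9] = d·G[:,9] = (01001101001)·(00000100000) mod 2 = 0+0+0+0+0+1+0+0+0+0+0 mod 2 = 1
  c[10] = d·G[:,10] = (01001101001)·(00000010000) mod 2 = 0+0+0+0+0+0+0+0+0+0+0 mod 2 = 0
  c[11] = d·G[:,11] = (01001101001)·(00000001000) mod 2 = 0+0+0+0+0+0+0+1+0+0+0 mod 2 = 1
  c[12] = d·G[:,12] = (01001101001)·(00000000100) mod 2 = 0+0+0+0+0+0+0+0+0+0+0 mod 2 = 0
  c[13] = d·G[:,13] = (01001101001)·(00000000010) mod 2 = 0+0+0+0+0+0+0+0+0+0+0 mod 2 = 0
  c[14] = d·G[:,14] = (01001101001)·(00000000001) mod 2 = 0+0+0+0+0+0+0+0+0+0+1 mod 2 = 1
Codeword = 100110001101001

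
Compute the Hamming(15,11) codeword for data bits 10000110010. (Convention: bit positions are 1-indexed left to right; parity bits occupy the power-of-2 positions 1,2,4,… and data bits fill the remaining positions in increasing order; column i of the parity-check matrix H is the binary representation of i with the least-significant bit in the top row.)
Codeword c = d · G (mod 2), d = 10000110010:
  c[0] = d·G[:,0] = (10000110010)·(11011010101) mod 2 = 1+0+0+0+0+0+1+0+0+0+0 mod 2 = 0
  c[1] = d·G[:,1] = (10000110010)·(10110110011) mod 2 = 1+0+0+0+0+1+1+0+0+1+0 mod 2 = 0
  c[2] = d·G[:,2] = (10000110010)·(10000000000) mod 2 = 1+0+0+0+0+0+0+0+0+0+0 mod 2 = 1
  c[3] = d·G[:,3] = (10000110010)·(01110001111) mod 2 = 0+0+0+0+0+0+0+0+0+1+0 mod 2 = 1
  c[4] = d·G[:,4] = (10000110010)·(01000000000) mod 2 = 0+0+0+0+0+0+0+0+0+0+0 mod 2 = 0
  c[5] = d·G[:,5] = (10000110010)·(00100000000) mod 2 = 0+0+0+0+0+0+0+0+0+0+0 mod 2 = 0
  c[6] = d·G[:,6] = (10000110010)·(00010000000) mod 2 = 0+0+0+0+0+0+0+0+0+0+0 mod 2 = 0
  c[7] = d·G[:,7] = (10000110010)·(00001111111) mod 2 = 0+0+0+0+0+1+1+0+0+1+0 mod 2 = 1
  c[8] = d·G[:,8] = (10000110010)·(00001000000) mod 2 = 0+0+0+0+0+0+0+0+0+0+0 mod 2 = 0
  c[9] = d·G[:,9] = (10000110010)·(00000100000) mod 2 = 0+0+0+0+0+1+0+0+0+0+0 mod 2 = 1
  c[10] = d·G[:,10] = (10000110010)·(00000010000) mod 2 = 0+0+0+0+0+0+1+0+0+0+0 mod 2 = 1
  c[11] = d·G[:,11] = (10000110010)·(00000001000) mod 2 = 0+0+0+0+0+0+0+0+0+0+0 mod 2 = 0
  c[12] = d·G[:,12] = (10000110010)·(00000000100) mod 2 = 0+0+0+0+0+0+0+0+0+0+0 mod 2 = 0
  c[13] = d·G[:,13] = (10000110010)·(00000000010) mod 2 = 0+0+0+0+0+0+0+0+0+1+0 mod 2 = 1
  c[14] = d·G[:,14] = (10000110010)·(00000000001) mod 2 = 0+0+0+0+0+0+0+0+0+0+0 mod 2 = 0
Codeword = 001100010110010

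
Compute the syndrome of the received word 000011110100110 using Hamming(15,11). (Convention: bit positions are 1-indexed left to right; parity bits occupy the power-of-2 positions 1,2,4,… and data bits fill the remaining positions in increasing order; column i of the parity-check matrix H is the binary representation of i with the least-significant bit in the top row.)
Syndrome s = H · r^T (mod 2), r = 000011110100110:
  s[0] = (101010101010101)·(000011110100110) mod 2 = 0+0+0+0+1+0+1+0+0+0+0+0+1+0+0 mod 2 = 1
  s[1] = (011001100110011)·(000011110100110) mod 2 = 0+0+0+0+0+1+1+0+0+1+0+0+0+1+0 mod 2 = 0
  s[2] = (000111100001111)·(000011110100110) mod 2 = 0+0+0+0+1+1+1+0+0+0+0+0+1+1+0 mod 2 = 1
  s[3] = (000000011111111)·(000011110100110) mod 2 = 0+0+0+0+0+0+0+1+0+1+0+0+1+1+0 mod 2 = 0
Syndrome = 1010
Non-zero syndrome: error at position 5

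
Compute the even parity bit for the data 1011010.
Sum of data bits: 1+0+1+1+0+1+0 = 4.
4 mod 2 = 0, so parity bit = 0.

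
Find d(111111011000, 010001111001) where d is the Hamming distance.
XOR = 101110100001, count of 1s = 6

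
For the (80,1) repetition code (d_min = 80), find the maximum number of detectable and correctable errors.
Detection only: up to d_min − 1 = 79 errors.
Correction: up to ⌊(d_min − 1)/2⌋ = ⌊79/2⌋ = 39 errors.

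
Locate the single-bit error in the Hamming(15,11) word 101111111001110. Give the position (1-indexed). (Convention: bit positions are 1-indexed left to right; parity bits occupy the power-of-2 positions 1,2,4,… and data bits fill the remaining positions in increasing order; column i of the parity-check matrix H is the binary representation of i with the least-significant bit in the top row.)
Syndrome s = H · r^T (mod 2), r = 101111111001110:
  s[0] = (101010101010101)·(101111111001110) mod 2 = 1+0+1+0+1+0+1+0+1+0+0+0+1+0+0 mod 2 = 0
  s[1] = (011001100110011)·(101111111001110) mod 2 = 0+0+1+0+0+1+1+0+0+0+0+0+0+1+0 mod 2 = 0
  s[2] = (000111100001111)·(101111111001110) mod 2 = 0+0+0+1+1+1+1+0+0+0+0+1+1+1+0 mod 2 = 1
  s[3] = (000000011111111)·(101111111001110) mod 2 = 0+0+0+0+0+0+0+1+1+0+0+1+1+1+0 mod 2 = 1
Syndrome = 0011
Column i of H is the binary representation of i, so the syndrome is the binary index of the flipped bit.
Read s = 0011 with s[0] as LSB: 0·2^0 + 0·2^1 + 1·2^2 + 1·2^3 = 12.
Error is at bit position 12.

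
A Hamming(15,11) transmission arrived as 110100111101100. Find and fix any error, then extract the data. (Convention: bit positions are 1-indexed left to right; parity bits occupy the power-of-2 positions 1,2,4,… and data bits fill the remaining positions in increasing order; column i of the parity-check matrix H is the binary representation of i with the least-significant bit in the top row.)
Syndrome s = H · r^T (mod 2), r = 110100111101100:
  s[0] = (101010101010101)·(110100111101100) mod 2 = 1+0+0+0+0+0+1+0+1+0+0+0+1+0+0 mod 2 = 0
  s[1] = (011001100110011)·(110100111101100) mod 2 = 0+1+0+0+0+0+1+0+0+1+0+0+0+0+0 mod 2 = 1
  s[2] = (000111100001111)·(110100111101100) mod 2 = 0+0+0+1+0+0+1+0+0+0+0+1+1+0+0 mod 2 = 0
  s[3] = (000000011111111)·(110100111101100) mod 2 = 0+0+0+0+0+0+0+1+1+1+0+1+1+0+0 mod 2 = 1
Syndrome = 0101
Column 10 of H equals this syndrome → error at bit 10 (1-indexed).
Flip bit 10: 110100111101100 → 110100111001100
Extract data bits at positions {3,5,6,7,9,10,11,12,13,14,15}: 00011001100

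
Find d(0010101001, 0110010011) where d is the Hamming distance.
XOR = 0100111010, count of 1s = 5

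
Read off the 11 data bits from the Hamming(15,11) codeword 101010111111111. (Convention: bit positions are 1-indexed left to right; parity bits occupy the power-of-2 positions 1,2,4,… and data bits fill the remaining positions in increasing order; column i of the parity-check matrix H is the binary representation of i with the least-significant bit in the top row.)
Parity bits occupy power-of-2 positions; data bits are at positions {3,5,6,7,9,10,11,12,13,14,15} (1-indexed).
Extract: c[3]=1 c[5]=1 c[6]=0 c[7]=1 c[9]=1 c[10]=1 c[11]=1 c[12]=1 c[13]=1 c[14]=1 c[15]=1
Data = 11011111111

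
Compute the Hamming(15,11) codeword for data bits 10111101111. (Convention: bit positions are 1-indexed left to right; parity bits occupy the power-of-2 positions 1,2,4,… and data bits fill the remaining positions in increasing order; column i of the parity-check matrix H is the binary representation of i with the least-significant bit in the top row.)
Codeword c = d · G (mod 2), d = 10111101111:
  c[0] = d·G[:,0] = (10111101111)·(11011010101) mod 2 = 1+0+0+1+1+0+0+0+1+0+1 mod 2 = 1
  c[1] = d·G[:,1] = (10111101111)·(10110110011) mod 2 = 1+0+1+1+0+1+0+0+0+1+1 mod 2 = 0
  c[2] = d·G[:,2] = (10111101111)·(10000000000) mod 2 = 1+0+0+0+0+0+0+0+0+0+0 mod 2 = 1
  c[3] = d·G[:,3] = (10111101111)·(01110001111) mod 2 = 0+0+1+1+0+0+0+1+1+1+1 mod 2 = 0
  c[4] = d·G[:,4] = (10111101111)·(01000000000) mod 2 = 0+0+0+0+0+0+0+0+0+0+0 mod 2 = 0
  c[5] = d·G[:,5] = (10111101111)·(00100000000) mod 2 = 0+0+1+0+0+0+0+0+0+0+0 mod 2 = 1
  c[6] = d·G[:,6] = (10111101111)·(00010000000) mod 2 = 0+0+0+1+0+0+0+0+0+0+0 mod 2 = 1
  c[7] = d·G[:,7] = (10111101111)·(00001111111) mod 2 = 0+0+0+0+1+1+0+1+1+1+1 mod 2 = 0
  c[8] = d·G[:,8] = (10111101111)·(00001000000) mod 2 = 0+0+0+0+1+0+0+0+0+0+0 mod 2 = 1
  c[9] = d·G[:,9] = (10111101111)·(00000100000) mod 2 = 0+0+0+0+0+1+0+0+0+0+0 mod 2 = 1
  c[10] = d·G[:,10] = (10111101111)·(00000010000) mod 2 = 0+0+0+0+0+0+0+0+0+0+0 mod 2 = 0
  c[11] = d·G[:,11] = (10111101111)·(00000001000) mod 2 = 0+0+0+0+0+0+0+1+0+0+0 mod 2 = 1
  c[12] = d·G[:,12] = (10111101111)·(00000000100) mod 2 = 0+0+0+0+0+0+0+0+1+0+0 mod 2 = 1
  c[13] = d·G[:,13] = (10111101111)·(00000000010) mod 2 = 0+0+0+0+0+0+0+0+0+1+0 mod 2 = 1
  c[14] = d·G[:,14] = (10111101111)·(00000000001) mod 2 = 0+0+0+0+0+0+0+0+0+0+1 mod 2 = 1
Codeword = 101001101101111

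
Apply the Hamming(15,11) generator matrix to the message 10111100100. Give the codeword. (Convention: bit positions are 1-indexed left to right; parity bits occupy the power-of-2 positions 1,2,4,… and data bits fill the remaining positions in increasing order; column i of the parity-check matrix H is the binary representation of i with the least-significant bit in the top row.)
Codeword c = d · G (mod 2), d = 10111100100:
  c[0] = d·G[:,0] = (10111100100)·(11011010101) mod 2 = 1+0+0+1+1+0+0+0+1+0+0 mod 2 = 0
  c[1] = d·G[:,1] = (10111100100)·(10110110011) mod 2 = 1+0+1+1+0+1+0+0+0+0+0 mod 2 = 0
  c[2] = d·G[:,2] = (10111100100)·(10000000000) mod 2 = 1+0+0+0+0+0+0+0+0+0+0 mod 2 = 1
  c[3] = d·G[:,3] = (10111100100)·(01110001111) mod 2 = 0+0+1+1+0+0+0+0+1+0+0 mod 2 = 1
  c[4] = d·G[:,4] = (10111100100)·(01000000000) mod 2 = 0+0+0+0+0+0+0+0+0+0+0 mod 2 = 0
  c[5] = d·G[:,5] = (10111100100)·(00100000000) mod 2 = 0+0+1+0+0+0+0+0+0+0+0 mod 2 = 1
  c[6] = d·G[:,6] = (10111100100)·(00010000000) mod 2 = 0+0+0+1+0+0+0+0+0+0+0 mod 2 = 1
  c[7] = d·G[:,7] = (10111100100)·(00001111111) mod 2 = 0+0+0+0+1+1+0+0+1+0+0 mod 2 = 1
  c[8] = d·G[:,8] = (10111100100)·(00001000000) mod 2 = 0+0+0+0+1+0+0+0+0+0+0 mod 2 = 1
  c[9] = d·G[:,9] = (10111100100)·(00000100000) mod 2 = 0+0+0+0+0+1+0+0+0+0+0 mod 2 = 1
  c[10] = d·G[:,10] = (10111100100)·(00000010000) mod 2 = 0+0+0+0+0+0+0+0+0+0+0 mod 2 = 0
  c[11] = d·G[:,11] = (10111100100)·(00000001000) mod 2 = 0+0+0+0+0+0+0+0+0+0+0 mod 2 = 0
  c[12] = d·G[:,12] = (10111100100)·(00000000100) mod 2 = 0+0+0+0+0+0+0+0+1+0+0 mod 2 = 1
  c[13] = d·G[:,13] = (10111100100)·(00000000010) mod 2 = 0+0+0+0+0+0+0+0+0+0+0 mod 2 = 0
  c[14] = d·G[:,14] = (10111100100)·(00000000001) mod 2 = 0+0+0+0+0+0+0+0+0+0+0 mod 2 = 0
Codeword = 001101111100100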